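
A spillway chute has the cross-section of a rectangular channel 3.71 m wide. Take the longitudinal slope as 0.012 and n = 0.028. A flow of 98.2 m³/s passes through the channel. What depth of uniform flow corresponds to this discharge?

y_n = 5.45 m

Manning's equation rearranged: A R^(2/3) = nQ / (1·√S) = 0.028 × 98.2 / (√0.012) = 25.1.
Try y = 6.26 m: A R^(2/3) = 29.49 — over.
Try y = 4.64 m: A R^(2/3) = 20.77 — short.
Try y = 5.45 m: A R^(2/3) = 25.11 — ≈ 25.1.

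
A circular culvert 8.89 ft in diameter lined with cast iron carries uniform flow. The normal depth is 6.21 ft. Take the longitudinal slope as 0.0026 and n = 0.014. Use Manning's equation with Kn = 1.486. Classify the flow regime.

subcritical

For a circular section of diameter D = 8.89 ft at depth y = 6.21 ft, the central angle is θ = 2 arccos(1 − 2y/D) = 3.958 rad. Then A = (D²/8)(θ − sin θ) = 46.3 ft² and P = Dθ/2 = 17.59 ft.
Hydraulic radius R = A/P = 46.3/17.59 = 2.632 ft.
V = (1.486/n) R^(2/3) √S = (1.486/0.014) × 2.632^(2/3) × √0.0026 = 10.32 ft/s. Hydraulic depth D_h = A/T = 46.3/8.159 = 5.675 ft.
Froude number Fr = V/√(g·D_h) = 10.32/√(32.2×5.675) = 0.763, which is less than 1, so the flow is subcritical.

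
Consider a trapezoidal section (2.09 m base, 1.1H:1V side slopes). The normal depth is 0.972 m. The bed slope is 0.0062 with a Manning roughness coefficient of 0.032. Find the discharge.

Q = 5.47 m³/s

With bottom width b = 2.09 m and side slope z = 1.1: A = (b + zy)y = (2.09 + 1.1×0.972)×0.972 = 3.071 m²; P = b + 2y√(1+z²) = 2.09 + 2×0.972×1.487 = 4.98 m.
Hydraulic radius R = A/P = 3.071/4.98 = 0.6166 m.
Manning's equation: Q = (1/n) A R^(2/3) S^(1/2) = (1/0.032) × 3.071 × 0.6166^(2/3) × 0.0062^(1/2) = 5.47 m³/s.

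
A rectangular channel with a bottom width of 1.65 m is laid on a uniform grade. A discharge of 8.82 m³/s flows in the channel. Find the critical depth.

y_c = 1.43 m

For a rectangular channel, critical depth y_c = (q²/g)^(1/3) where q = Q/b = 8.82/1.65 = 5.345 m²/s.
So y_c = (5.345²/9.81)^(1/3) = 1.43 m.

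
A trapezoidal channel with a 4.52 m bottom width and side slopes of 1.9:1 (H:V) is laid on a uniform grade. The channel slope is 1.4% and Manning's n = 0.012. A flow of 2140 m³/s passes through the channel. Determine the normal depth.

Manning's equation rearranged: A R^(2/3) = nQ / (1·√S) = 0.012 × 2140 / (√0.014) = 217.
Try y = 4.95 m: A R^(2/3) = 132.8 — short.
Try y = 7.51 m: A R^(2/3) = 345.9 — over.
Try y = 6.15 m: A R^(2/3) = 217.4 — ≈ 217.

y_n = 6.15 m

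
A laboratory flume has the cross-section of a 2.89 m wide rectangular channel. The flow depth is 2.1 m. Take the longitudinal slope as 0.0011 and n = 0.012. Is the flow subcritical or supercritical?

subcritical

Flow area A = b·y = 2.89 × 2.1 = 6.069 m². Wetted perimeter P = b + 2y = 2.89 + 2×2.1 = 7.09 m.
Hydraulic radius R = A/P = 6.069/7.09 = 0.856 m.
V = (1/n) R^(2/3) √S = (1/0.012) × 0.856^(2/3) × √0.0011 = 2.492 m/s. Hydraulic depth D_h = A/T = 6.069/2.89 = 2.1 m.
Froude number Fr = V/√(g·D_h) = 2.492/√(9.81×2.1) = 0.549, which is less than 1, so the flow is subcritical.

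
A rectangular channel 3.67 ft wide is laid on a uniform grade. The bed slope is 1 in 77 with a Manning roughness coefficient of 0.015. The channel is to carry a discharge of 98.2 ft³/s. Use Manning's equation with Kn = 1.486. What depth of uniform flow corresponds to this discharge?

Manning's equation rearranged: A R^(2/3) = nQ / (1.486·√S) = 0.015 × 98.2 / (1.486 × √0.01299) = 8.698.
At y = 1.87 ft: A R^(2/3) = 6.521 — too small.
At y = 2.33 ft: A R^(2/3) = 8.702 — close enough.

y_n = 2.33 ft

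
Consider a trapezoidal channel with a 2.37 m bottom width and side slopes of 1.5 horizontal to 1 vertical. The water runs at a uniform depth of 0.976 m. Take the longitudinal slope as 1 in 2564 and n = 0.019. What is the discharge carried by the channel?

Q = 2.87 m³/s

With bottom width b = 2.37 m and side slope z = 1.5: A = (b + zy)y = (2.37 + 1.5×0.976)×0.976 = 3.742 m²; P = b + 2y√(1+z²) = 2.37 + 2×0.976×1.803 = 5.889 m.
Hydraulic radius R = A/P = 3.742/5.889 = 0.6354 m.
Manning's equation: Q = (1/n) A R^(2/3) S^(1/2) = (1/0.019) × 3.742 × 0.6354^(2/3) × 0.00039^(1/2) = 2.87 m³/s.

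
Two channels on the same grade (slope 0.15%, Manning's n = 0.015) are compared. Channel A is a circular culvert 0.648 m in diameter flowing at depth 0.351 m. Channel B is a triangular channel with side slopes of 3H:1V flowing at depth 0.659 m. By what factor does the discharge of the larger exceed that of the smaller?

Channel A: For a circular section of diameter D = 0.648 m at depth y = 0.351 m, the central angle is θ = 2 arccos(1 − 2y/D) = 3.308 rad. Then A = (D²/8)(θ − sin θ) = 0.1824 m² and P = Dθ/2 = 1.072 m. Hydraulic radius R = A/P = 0.1824/1.072 = 0.1701 m. Q_A = (1/0.015)·0.1824·0.1701^(2/3)·√0.0015 = 0.1446 m³/s.
Channel B: For a triangular section with side slope z = 3: A = zy² = 3×0.659² = 1.303 m²; P = 2y√(1+z²) = 2×0.659×3.162 = 4.168 m. Hydraulic radius R = A/P = 1.303/4.168 = 0.3126 m. Q_B = (1/0.015)·1.303·0.3126^(2/3)·√0.0015 = 1.549 m³/s.
The larger discharge is 1.549 m³/s and the smaller is 0.1446 m³/s; the ratio is 10.7.

10.7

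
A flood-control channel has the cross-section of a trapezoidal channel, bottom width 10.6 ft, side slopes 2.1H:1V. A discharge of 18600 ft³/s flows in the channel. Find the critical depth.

At critical depth, Q² T / (g A³) = 1, i.e. A³/T = Q²/g = 18600²/32.2 = 10740000.
Try y = 15 ft: A³/T = 3422000 — low.
Try y = 24.5 ft: A³/T = 30950000 — high.
Try y = 19.4 ft: A³/T = 10730000 — matches.

y_c = 19.4 ft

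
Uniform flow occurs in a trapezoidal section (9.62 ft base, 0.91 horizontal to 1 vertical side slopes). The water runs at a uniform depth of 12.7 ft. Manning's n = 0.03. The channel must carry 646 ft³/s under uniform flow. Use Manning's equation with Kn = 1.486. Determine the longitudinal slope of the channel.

With bottom width b = 9.62 ft and side slope z = 0.91: A = (b + zy)y = (9.62 + 0.91×12.7)×12.7 = 268.9 ft²; P = b + 2y√(1+z²) = 9.62 + 2×12.7×1.352 = 43.96 ft.
Hydraulic radius R = A/P = 268.9/43.96 = 6.118 ft.
From Manning's equation, S = [nQ / (1.486 A R^(2/3))]² = [0.03 × 646 / (1.486 × 268.9 × 6.118^(2/3))]² = 0.00021.

S = 0.00021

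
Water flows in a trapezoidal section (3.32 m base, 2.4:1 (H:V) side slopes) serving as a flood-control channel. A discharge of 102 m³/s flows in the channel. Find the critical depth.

y_c = 2.65 m

At critical depth, Q² T / (g A³) = 1, i.e. A³/T = Q²/g = 102²/9.81 = 1061.
Trying y = 3.03 m: A³/T = 1850 — over.
Trying y = 2.65 m: A³/T = 1052 — matches.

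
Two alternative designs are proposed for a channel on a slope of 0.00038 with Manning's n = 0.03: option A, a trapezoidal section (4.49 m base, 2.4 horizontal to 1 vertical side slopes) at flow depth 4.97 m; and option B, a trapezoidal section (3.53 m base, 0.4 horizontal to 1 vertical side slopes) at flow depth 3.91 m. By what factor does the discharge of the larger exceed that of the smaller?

Channel A: With bottom width b = 4.49 m and side slope z = 2.4: A = (b + zy)y = (4.49 + 2.4×4.97)×4.97 = 81.6 m²; P = b + 2y√(1+z²) = 4.49 + 2×4.97×2.6 = 30.33 m. Hydraulic radius R = A/P = 81.6/30.33 = 2.69 m. Q_A = (1/0.03)·81.6·2.69^(2/3)·√0.00038 = 102.6 m³/s.
Channel B: With bottom width b = 3.53 m and side slope z = 0.4: A = (b + zy)y = (3.53 + 0.4×3.91)×3.91 = 19.92 m²; P = b + 2y√(1+z²) = 3.53 + 2×3.91×1.077 = 11.95 m. Hydraulic radius R = A/P = 19.92/11.95 = 1.666 m. Q_B = (1/0.03)·19.92·1.666^(2/3)·√0.00038 = 18.19 m³/s.
The larger discharge is 102.6 m³/s and the smaller is 18.19 m³/s; the ratio is 5.64.

5.64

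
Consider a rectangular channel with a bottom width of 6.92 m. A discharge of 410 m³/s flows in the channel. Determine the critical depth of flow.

For a rectangular channel, critical depth y_c = (q²/g)^(1/3) where q = Q/b = 410/6.92 = 59.25 m²/s.
So y_c = (59.25²/9.81)^(1/3) = 7.1 m.

y_c = 7.1 m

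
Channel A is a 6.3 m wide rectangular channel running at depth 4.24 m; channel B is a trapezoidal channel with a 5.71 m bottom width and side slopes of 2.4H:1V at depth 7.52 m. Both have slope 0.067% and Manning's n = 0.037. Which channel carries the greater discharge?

Channel A: Flow area A = b·y = 6.3 × 4.24 = 26.71 m². Wetted perimeter P = b + 2y = 6.3 + 2×4.24 = 14.78 m. Hydraulic radius R = A/P = 26.71/14.78 = 1.807 m. Q_A = (1/0.037)·26.71·1.807^(2/3)·√0.00067 = 27.73 m³/s.
Channel B: With bottom width b = 5.71 m and side slope z = 2.4: A = (b + zy)y = (5.71 + 2.4×7.52)×7.52 = 178.7 m²; P = b + 2y√(1+z²) = 5.71 + 2×7.52×2.6 = 44.81 m. Hydraulic radius R = A/P = 178.7/44.81 = 3.987 m. Q_B = (1/0.037)·178.7·3.987^(2/3)·√0.00067 = 314.2 m³/s.
Q_A = 27.73 m³/s vs Q_B = 314.2 m³/s, so channel B carries more.

channel B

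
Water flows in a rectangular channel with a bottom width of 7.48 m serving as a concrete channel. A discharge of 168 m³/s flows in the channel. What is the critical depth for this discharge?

For a rectangular channel, critical depth y_c = (q²/g)^(1/3) where q = Q/b = 168/7.48 = 22.46 m²/s.
So y_c = (22.46²/9.81)^(1/3) = 3.72 m.

y_c = 3.72 m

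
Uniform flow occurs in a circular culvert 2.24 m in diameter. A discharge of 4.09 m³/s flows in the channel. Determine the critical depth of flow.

At critical depth, Q² T / (g A³) = 1, i.e. A³/T = Q²/g = 4.09²/9.81 = 1.705.
Trying y = 0.667 m: A³/T = 0.4652 — low.
Trying y = 1.11 m: A³/T = 3.3 — high.
Trying y = 0.934 m: A³/T = 1.704 — close enough.

y_c = 0.934 m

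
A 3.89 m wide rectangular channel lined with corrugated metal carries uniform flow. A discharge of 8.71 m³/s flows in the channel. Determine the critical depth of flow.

For a rectangular channel, critical depth y_c = (q²/g)^(1/3) where q = Q/b = 8.71/3.89 = 2.239 m²/s.
So y_c = (2.239²/9.81)^(1/3) = 0.8 m.

y_c = 0.8 m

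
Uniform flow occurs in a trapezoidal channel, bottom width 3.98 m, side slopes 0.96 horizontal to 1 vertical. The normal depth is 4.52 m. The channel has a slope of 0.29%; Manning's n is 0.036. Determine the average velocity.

V = 2.59 m/s

With bottom width b = 3.98 m and side slope z = 0.96: A = (b + zy)y = (3.98 + 0.96×4.52)×4.52 = 37.6 m²; P = b + 2y√(1+z²) = 3.98 + 2×4.52×1.386 = 16.51 m.
Hydraulic radius R = A/P = 37.6/16.51 = 2.277 m.
From Manning's equation, V = (1/n) R^(2/3) S^(1/2) = (1/0.036) × 2.277^(2/3) × 0.0029^(1/2) = 2.59 m/s.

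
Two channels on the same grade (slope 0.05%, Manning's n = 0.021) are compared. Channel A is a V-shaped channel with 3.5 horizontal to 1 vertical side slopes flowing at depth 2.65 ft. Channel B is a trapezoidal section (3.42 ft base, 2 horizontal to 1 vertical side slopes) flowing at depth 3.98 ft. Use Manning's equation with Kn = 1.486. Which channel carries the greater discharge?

channel B

Channel A: For a triangular section with side slope z = 3.5: A = zy² = 3.5×2.65² = 24.58 ft²; P = 2y√(1+z²) = 2×2.65×3.64 = 19.29 ft. Hydraulic radius R = A/P = 24.58/19.29 = 1.274 ft. Q_A = (1.486/0.021)·24.58·1.274^(2/3)·√0.0005 = 45.7 ft³/s.
Channel B: With bottom width b = 3.42 ft and side slope z = 2: A = (b + zy)y = (3.42 + 2×3.98)×3.98 = 45.29 ft²; P = b + 2y√(1+z²) = 3.42 + 2×3.98×2.236 = 21.22 ft. Hydraulic radius R = A/P = 45.29/21.22 = 2.135 ft. Q_B = (1.486/0.021)·45.29·2.135^(2/3)·√0.0005 = 118.8 ft³/s.
Q_A = 45.7 ft³/s vs Q_B = 118.8 ft³/s, so channel B carries more.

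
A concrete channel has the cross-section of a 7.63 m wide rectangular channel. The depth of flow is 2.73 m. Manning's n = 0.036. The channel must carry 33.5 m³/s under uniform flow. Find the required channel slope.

Flow area A = b·y = 7.63 × 2.73 = 20.83 m². Wetted perimeter P = b + 2y = 7.63 + 2×2.73 = 13.09 m.
Hydraulic radius R = A/P = 20.83/13.09 = 1.591 m.
From Manning's equation, S = [nQ / (1 A R^(2/3))]² = [0.036 × 33.5 / (1 × 20.83 × 1.591^(2/3))]² = 0.0018.

S = 0.0018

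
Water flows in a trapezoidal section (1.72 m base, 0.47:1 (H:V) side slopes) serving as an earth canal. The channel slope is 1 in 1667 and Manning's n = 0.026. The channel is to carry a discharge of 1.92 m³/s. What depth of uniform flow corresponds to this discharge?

Manning's equation rearranged: A R^(2/3) = nQ / (1·√S) = 0.026 × 1.92 / (√0.0005999) = 2.038.
Trying y = 0.96 m: A R^(2/3) = 1.387 — low.
Trying y = 1.47 m: A R^(2/3) = 2.829 — high.
Trying y = 1.21 m: A R^(2/3) = 2.036 — matches.

y_n = 1.21 m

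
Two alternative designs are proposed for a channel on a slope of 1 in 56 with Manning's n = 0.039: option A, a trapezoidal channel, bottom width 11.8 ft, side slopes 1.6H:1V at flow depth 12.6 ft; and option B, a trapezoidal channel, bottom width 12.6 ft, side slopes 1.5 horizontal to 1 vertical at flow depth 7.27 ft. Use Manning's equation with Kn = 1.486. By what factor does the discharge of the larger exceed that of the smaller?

Channel A: With bottom width b = 11.8 ft and side slope z = 1.6: A = (b + zy)y = (11.8 + 1.6×12.6)×12.6 = 402.7 ft²; P = b + 2y√(1+z²) = 11.8 + 2×12.6×1.887 = 59.35 ft. Hydraulic radius R = A/P = 402.7/59.35 = 6.785 ft. Q_A = (1.486/0.039)·402.7·6.785^(2/3)·√0.01786 = 7349 ft³/s.
Channel B: With bottom width b = 12.6 ft and side slope z = 1.5: A = (b + zy)y = (12.6 + 1.5×7.27)×7.27 = 170.9 ft²; P = b + 2y√(1+z²) = 12.6 + 2×7.27×1.803 = 38.81 ft. Hydraulic radius R = A/P = 170.9/38.81 = 4.403 ft. Q_B = (1.486/0.039)·170.9·4.403^(2/3)·√0.01786 = 2337 ft³/s.
The larger discharge is 7349 ft³/s and the smaller is 2337 ft³/s; the ratio is 3.14.

3.14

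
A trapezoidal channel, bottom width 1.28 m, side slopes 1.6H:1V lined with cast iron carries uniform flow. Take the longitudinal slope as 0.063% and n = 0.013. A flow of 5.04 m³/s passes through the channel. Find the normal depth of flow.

Manning's equation rearranged: A R^(2/3) = nQ / (1·√S) = 0.013 × 5.04 / (√0.00063) = 2.61.
At y = 1.3 m: A R^(2/3) = 3.464 — over.
At y = 1.01 m: A R^(2/3) = 2.021 — short.
At y = 1.14 m: A R^(2/3) = 2.611 — matches.

y_n = 1.14 m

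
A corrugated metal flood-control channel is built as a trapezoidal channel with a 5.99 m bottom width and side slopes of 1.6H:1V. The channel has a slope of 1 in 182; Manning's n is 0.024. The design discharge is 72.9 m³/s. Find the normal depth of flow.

Manning's equation rearranged: A R^(2/3) = nQ / (1·√S) = 0.024 × 72.9 / (√0.005495) = 23.6.
Trying y = 2.52 m: A R^(2/3) = 34.97 — too large.
Trying y = 1.69 m: A R^(2/3) = 16.48 — too small.
Trying y = 2.05 m: A R^(2/3) = 23.61 — matches.

y_n = 2.05 m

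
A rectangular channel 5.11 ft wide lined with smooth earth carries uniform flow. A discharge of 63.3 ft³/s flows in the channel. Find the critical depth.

For a rectangular channel, critical depth y_c = (q²/g)^(1/3) where q = Q/b = 63.3/5.11 = 12.39 ft²/s.
So y_c = (12.39²/32.2)^(1/3) = 1.68 ft.

y_c = 1.68 ft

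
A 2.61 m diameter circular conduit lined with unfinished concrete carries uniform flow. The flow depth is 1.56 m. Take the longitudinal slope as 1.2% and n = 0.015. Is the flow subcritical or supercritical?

supercritical

For a circular section of diameter D = 2.61 m at depth y = 1.56 m, the central angle is θ = 2 arccos(1 − 2y/D) = 3.535 rad. Then A = (D²/8)(θ − sin θ) = 3.336 m² and P = Dθ/2 = 4.613 m.
Hydraulic radius R = A/P = 3.336/4.613 = 0.7232 m.
V = (1/n) R^(2/3) √S = (1/0.015) × 0.7232^(2/3) × √0.012 = 5.884 m/s. Hydraulic depth D_h = A/T = 3.336/2.56 = 1.303 m.
Froude number Fr = V/√(g·D_h) = 5.884/√(9.81×1.303) = 1.65, which is greater than 1, so the flow is supercritical.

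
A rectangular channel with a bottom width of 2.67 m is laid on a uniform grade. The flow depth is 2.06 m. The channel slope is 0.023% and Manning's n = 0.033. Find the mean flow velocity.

Flow area A = b·y = 2.67 × 2.06 = 5.5 m². Wetted perimeter P = b + 2y = 2.67 + 2×2.06 = 6.79 m.
Hydraulic radius R = A/P = 5.5/6.79 = 0.81 m.
From Manning's equation, V = (1/n) R^(2/3) S^(1/2) = (1/0.033) × 0.81^(2/3) × 0.00023^(1/2) = 0.399 m/s.

V = 0.399 m/s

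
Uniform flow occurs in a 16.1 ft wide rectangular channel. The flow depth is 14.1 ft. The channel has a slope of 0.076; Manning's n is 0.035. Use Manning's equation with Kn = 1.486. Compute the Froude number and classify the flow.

Flow area A = b·y = 16.1 × 14.1 = 227 ft². Wetted perimeter P = b + 2y = 16.1 + 2×14.1 = 44.3 ft.
Hydraulic radius R = A/P = 227/44.3 = 5.124 ft.
V = (1.486/n) R^(2/3) √S = (1.486/0.035) × 5.124^(2/3) × √0.076 = 34.79 ft/s. Hydraulic depth D_h = A/T = 227/16.1 = 14.1 ft.
Froude number Fr = V/√(g·D_h) = 34.79/√(32.2×14.1) = 1.63, which is greater than 1, so the flow is supercritical.

supercritical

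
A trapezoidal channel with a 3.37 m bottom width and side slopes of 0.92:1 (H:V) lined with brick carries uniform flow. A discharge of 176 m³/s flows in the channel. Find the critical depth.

y_c = 4.45 m

At critical depth, Q² T / (g A³) = 1, i.e. A³/T = Q²/g = 176²/9.81 = 3158.
Try y = 4.98 m: A³/T = 4954 — too large.
Try y = 4.45 m: A³/T = 3170 — ≈ 3158.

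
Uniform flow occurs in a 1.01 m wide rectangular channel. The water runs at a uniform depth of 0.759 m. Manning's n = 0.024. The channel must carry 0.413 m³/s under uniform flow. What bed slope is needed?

Flow area A = b·y = 1.01 × 0.759 = 0.7666 m². Wetted perimeter P = b + 2y = 1.01 + 2×0.759 = 2.528 m.
Hydraulic radius R = A/P = 0.7666/2.528 = 0.3032 m.
From Manning's equation, S = [nQ / (1 A R^(2/3))]² = [0.024 × 0.413 / (1 × 0.7666 × 0.3032^(2/3))]² = 0.000821.

S = 0.000821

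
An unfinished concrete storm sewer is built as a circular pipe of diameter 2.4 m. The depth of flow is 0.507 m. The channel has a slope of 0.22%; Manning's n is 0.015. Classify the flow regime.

subcritical

For a circular section of diameter D = 2.4 m at depth y = 0.507 m, the central angle is θ = 2 arccos(1 − 2y/D) = 1.91 rad. Then A = (D²/8)(θ − sin θ) = 0.6965 m² and P = Dθ/2 = 2.292 m.
Hydraulic radius R = A/P = 0.6965/2.292 = 0.3038 m.
V = (1/n) R^(2/3) √S = (1/0.015) × 0.3038^(2/3) × √0.0022 = 1.413 m/s. Hydraulic depth D_h = A/T = 0.6965/1.959 = 0.3555 m.
Froude number Fr = V/√(g·D_h) = 1.413/√(9.81×0.3555) = 0.757, which is less than 1, so the flow is subcritical.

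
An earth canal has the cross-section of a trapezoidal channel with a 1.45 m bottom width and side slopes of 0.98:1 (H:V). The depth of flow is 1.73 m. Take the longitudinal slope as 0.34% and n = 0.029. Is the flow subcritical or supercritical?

subcritical

With bottom width b = 1.45 m and side slope z = 0.98: A = (b + zy)y = (1.45 + 0.98×1.73)×1.73 = 5.442 m²; P = b + 2y√(1+z²) = 1.45 + 2×1.73×1.4 = 6.294 m.
Hydraulic radius R = A/P = 5.442/6.294 = 0.8645 m.
V = (1/n) R^(2/3) √S = (1/0.029) × 0.8645^(2/3) × √0.0034 = 1.825 m/s. Hydraulic depth D_h = A/T = 5.442/4.841 = 1.124 m.
Froude number Fr = V/√(g·D_h) = 1.825/√(9.81×1.124) = 0.549, which is less than 1, so the flow is subcritical.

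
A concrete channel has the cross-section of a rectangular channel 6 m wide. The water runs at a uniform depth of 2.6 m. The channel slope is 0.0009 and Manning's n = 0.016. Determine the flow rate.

Flow area A = b·y = 6 × 2.6 = 15.6 m². Wetted perimeter P = b + 2y = 6 + 2×2.6 = 11.2 m.
Hydraulic radius R = A/P = 15.6/11.2 = 1.393 m.
Manning's equation: Q = (1/n) A R^(2/3) S^(1/2) = (1/0.016) × 15.6 × 1.393^(2/3) × 0.0009^(1/2) = 36.5 m³/s.

Q = 36.5 m³/s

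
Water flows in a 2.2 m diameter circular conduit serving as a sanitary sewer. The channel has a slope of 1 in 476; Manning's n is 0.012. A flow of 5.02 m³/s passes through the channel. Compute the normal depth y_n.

Manning's equation rearranged: A R^(2/3) = nQ / (1·√S) = 0.012 × 5.02 / (√0.002101) = 1.314.
Trying y = 0.802 m: A R^(2/3) = 0.7243 — low.
Trying y = 1.32 m: A R^(2/3) = 1.714 — high.
Trying y = 1.12 m: A R^(2/3) = 1.315 — matches.

y_n = 1.12 m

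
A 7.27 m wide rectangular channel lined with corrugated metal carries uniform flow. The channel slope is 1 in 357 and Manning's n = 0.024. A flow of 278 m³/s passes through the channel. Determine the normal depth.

Manning's equation rearranged: A R^(2/3) = nQ / (1·√S) = 0.024 × 278 / (√0.002801) = 126.1.
At y = 7.85 m: A R^(2/3) = 104.7 — short.
At y = 11.3 m: A R^(2/3) = 161.3 — over.
At y = 9.16 m: A R^(2/3) = 126 — close enough.

y_n = 9.16 m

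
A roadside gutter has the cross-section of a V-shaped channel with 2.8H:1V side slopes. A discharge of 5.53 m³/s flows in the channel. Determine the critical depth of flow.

At critical depth, Q² T / (g A³) = 1, i.e. A³/T = Q²/g = 5.53²/9.81 = 3.117.
Try y = 0.69 m: A³/T = 0.6131 — too small.
Try y = 1.1 m: A³/T = 6.313 — too large.
Try y = 0.955 m: A³/T = 3.114 — ≈ 3.117.

y_c = 0.955 m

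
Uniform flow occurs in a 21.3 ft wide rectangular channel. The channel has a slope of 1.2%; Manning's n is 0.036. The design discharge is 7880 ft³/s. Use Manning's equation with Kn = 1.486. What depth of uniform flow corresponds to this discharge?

Manning's equation rearranged: A R^(2/3) = nQ / (1.486·√S) = 0.036 × 7880 / (1.486 × √0.012) = 1743.
Trying y = 16.5 ft: A R^(2/3) = 1221 — low.
Trying y = 26.2 ft: A R^(2/3) = 2152 — high.
Trying y = 22 ft: A R^(2/3) = 1743 — matches.

y_n = 22 ft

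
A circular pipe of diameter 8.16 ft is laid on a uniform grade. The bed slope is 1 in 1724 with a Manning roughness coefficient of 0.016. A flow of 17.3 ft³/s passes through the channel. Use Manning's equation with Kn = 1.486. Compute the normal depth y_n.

Manning's equation rearranged: A R^(2/3) = nQ / (1.486·√S) = 0.016 × 17.3 / (1.486 × √0.00058) = 7.734.
At y = 1.25 ft: A R^(2/3) = 4.27 — too small.
At y = 1.99 ft: A R^(2/3) = 10.97 — too large.
At y = 1.67 ft: A R^(2/3) = 7.718 — ≈ 7.734.

y_n = 1.67 ft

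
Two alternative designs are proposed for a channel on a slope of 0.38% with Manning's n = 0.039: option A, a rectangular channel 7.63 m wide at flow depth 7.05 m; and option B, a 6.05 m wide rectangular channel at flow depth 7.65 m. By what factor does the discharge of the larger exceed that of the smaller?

Channel A: Flow area A = b·y = 7.63 × 7.05 = 53.79 m². Wetted perimeter P = b + 2y = 7.63 + 2×7.05 = 21.73 m. Hydraulic radius R = A/P = 53.79/21.73 = 2.475 m. Q_A = (1/0.039)·53.79·2.475^(2/3)·√0.0038 = 155.6 m³/s.
Channel B: Flow area A = b·y = 6.05 × 7.65 = 46.28 m². Wetted perimeter P = b + 2y = 6.05 + 2×7.65 = 21.35 m. Hydraulic radius R = A/P = 46.28/21.35 = 2.168 m. Q_B = (1/0.039)·46.28·2.168^(2/3)·√0.0038 = 122.5 m³/s.
The larger discharge is 155.6 m³/s and the smaller is 122.5 m³/s; the ratio is 1.27.

1.27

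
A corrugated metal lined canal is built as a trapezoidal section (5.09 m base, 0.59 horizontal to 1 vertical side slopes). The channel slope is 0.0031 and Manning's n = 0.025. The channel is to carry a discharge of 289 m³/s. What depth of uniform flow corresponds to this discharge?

Manning's equation rearranged: A R^(2/3) = nQ / (1·√S) = 0.025 × 289 / (√0.0031) = 129.8.
Try y = 7.64 m: A R^(2/3) = 159.6 — too large.
Try y = 5.59 m: A R^(2/3) = 88.54 — too small.
Try y = 6.86 m: A R^(2/3) = 129.9 — ≈ 129.8.

y_n = 6.86 m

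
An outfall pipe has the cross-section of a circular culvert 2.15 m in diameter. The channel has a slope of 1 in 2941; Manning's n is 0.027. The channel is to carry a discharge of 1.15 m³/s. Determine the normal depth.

y_n = 1.33 m

Manning's equation rearranged: A R^(2/3) = nQ / (1·√S) = 0.027 × 1.15 / (√0.00034) = 1.684.
At y = 1.52 m: A R^(2/3) = 2.035 — too large.
At y = 1.33 m: A R^(2/3) = 1.689 — close enough.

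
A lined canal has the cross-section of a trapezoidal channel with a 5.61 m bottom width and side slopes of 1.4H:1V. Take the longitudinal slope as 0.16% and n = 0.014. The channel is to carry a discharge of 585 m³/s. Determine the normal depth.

Manning's equation rearranged: A R^(2/3) = nQ / (1·√S) = 0.014 × 585 / (√0.0016) = 204.7.
At y = 5.32 m: A R^(2/3) = 141.4 — short.
At y = 7.08 m: A R^(2/3) = 261.3 — over.
At y = 6.33 m: A R^(2/3) = 204.9 — close enough.

y_n = 6.33 m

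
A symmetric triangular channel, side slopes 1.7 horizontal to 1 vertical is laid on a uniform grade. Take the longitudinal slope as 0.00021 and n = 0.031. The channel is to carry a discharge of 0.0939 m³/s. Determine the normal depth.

y_n = 0.554 m

Manning's equation rearranged: A R^(2/3) = nQ / (1·√S) = 0.031 × 0.0939 / (√0.00021) = 0.2009.
Trying y = 0.494 m: A R^(2/3) = 0.1479 — short.
Trying y = 0.658 m: A R^(2/3) = 0.3177 — over.
Trying y = 0.554 m: A R^(2/3) = 0.2008 — matches.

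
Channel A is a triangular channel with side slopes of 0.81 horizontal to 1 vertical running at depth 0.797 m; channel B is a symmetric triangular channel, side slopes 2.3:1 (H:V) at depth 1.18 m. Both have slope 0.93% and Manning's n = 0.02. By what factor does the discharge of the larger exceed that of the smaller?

Channel A: For a triangular section with side slope z = 0.81: A = zy² = 0.81×0.797² = 0.5145 m²; P = 2y√(1+z²) = 2×0.797×1.287 = 2.051 m. Hydraulic radius R = A/P = 0.5145/2.051 = 0.2508 m. Q_A = (1/0.02)·0.5145·0.2508^(2/3)·√0.0093 = 0.9867 m³/s.
Channel B: For a triangular section with side slope z = 2.3: A = zy² = 2.3×1.18² = 3.203 m²; P = 2y√(1+z²) = 2×1.18×2.508 = 5.919 m. Hydraulic radius R = A/P = 3.203/5.919 = 0.5411 m. Q_B = (1/0.02)·3.203·0.5411^(2/3)·√0.0093 = 10.25 m³/s.
The larger discharge is 10.25 m³/s and the smaller is 0.9867 m³/s; the ratio is 10.4.

10.4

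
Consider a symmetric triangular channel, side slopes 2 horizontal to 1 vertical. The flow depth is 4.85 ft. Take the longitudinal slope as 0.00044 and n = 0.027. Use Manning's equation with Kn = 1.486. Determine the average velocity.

V = 1.93 ft/s

For a triangular section with side slope z = 2: A = zy² = 2×4.85² = 47.04 ft²; P = 2y√(1+z²) = 2×4.85×2.236 = 21.69 ft.
Hydraulic radius R = A/P = 47.04/21.69 = 2.169 ft.
From Manning's equation, V = (1.486/n) R^(2/3) S^(1/2) = (1.486/0.027) × 2.169^(2/3) × 0.00044^(1/2) = 1.93 ft/s.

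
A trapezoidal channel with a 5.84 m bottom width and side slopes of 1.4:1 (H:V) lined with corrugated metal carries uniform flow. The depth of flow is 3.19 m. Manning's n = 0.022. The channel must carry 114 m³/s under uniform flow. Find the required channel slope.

S = 0.00238

With bottom width b = 5.84 m and side slope z = 1.4: A = (b + zy)y = (5.84 + 1.4×3.19)×3.19 = 32.88 m²; P = b + 2y√(1+z²) = 5.84 + 2×3.19×1.72 = 16.82 m.
Hydraulic radius R = A/P = 32.88/16.82 = 1.955 m.
From Manning's equation, S = [nQ / (1 A R^(2/3))]² = [0.022 × 114 / (1 × 32.88 × 1.955^(2/3))]² = 0.00238.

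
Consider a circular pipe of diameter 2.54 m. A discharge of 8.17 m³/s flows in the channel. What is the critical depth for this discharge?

At critical depth, Q² T / (g A³) = 1, i.e. A³/T = Q²/g = 8.17²/9.81 = 6.804.
Trying y = 0.998 m: A³/T = 2.544 — low.
Trying y = 1.63 m: A³/T = 16.65 — high.
Trying y = 1.29 m: A³/T = 6.796 — ≈ 6.804.

y_c = 1.29 m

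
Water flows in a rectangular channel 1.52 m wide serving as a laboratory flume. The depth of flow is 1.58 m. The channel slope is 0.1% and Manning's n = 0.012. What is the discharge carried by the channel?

Q = 4.06 m³/s

Flow area A = b·y = 1.52 × 1.58 = 2.402 m². Wetted perimeter P = b + 2y = 1.52 + 2×1.58 = 4.68 m.
Hydraulic radius R = A/P = 2.402/4.68 = 0.5132 m.
Manning's equation: Q = (1/n) A R^(2/3) S^(1/2) = (1/0.012) × 2.402 × 0.5132^(2/3) × 0.001^(1/2) = 4.06 m³/s.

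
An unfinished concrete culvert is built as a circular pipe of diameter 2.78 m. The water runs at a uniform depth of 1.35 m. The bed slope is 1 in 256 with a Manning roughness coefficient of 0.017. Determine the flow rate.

For a circular section of diameter D = 2.78 m at depth y = 1.35 m, the central angle is θ = 2 arccos(1 − 2y/D) = 3.084 rad. Then A = (D²/8)(θ − sin θ) = 2.924 m² and P = Dθ/2 = 4.287 m.
Hydraulic radius R = A/P = 2.924/4.287 = 0.682 m.
Manning's equation: Q = (1/n) A R^(2/3) S^(1/2) = (1/0.017) × 2.924 × 0.682^(2/3) × 0.003906^(1/2) = 8.33 m³/s.

Q = 8.33 m³/s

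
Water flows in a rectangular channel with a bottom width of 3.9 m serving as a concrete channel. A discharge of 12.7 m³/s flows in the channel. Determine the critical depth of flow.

y_c = 1.03 m

For a rectangular channel, critical depth y_c = (q²/g)^(1/3) where q = Q/b = 12.7/3.9 = 3.256 m²/s.
So y_c = (3.256²/9.81)^(1/3) = 1.03 m.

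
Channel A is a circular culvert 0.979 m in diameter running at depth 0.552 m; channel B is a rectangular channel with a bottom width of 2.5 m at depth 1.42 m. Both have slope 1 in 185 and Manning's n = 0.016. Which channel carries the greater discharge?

Channel A: For a circular section of diameter D = 0.979 m at depth y = 0.552 m, the central angle is θ = 2 arccos(1 − 2y/D) = 3.398 rad. Then A = (D²/8)(θ − sin θ) = 0.4374 m² and P = Dθ/2 = 1.663 m. Hydraulic radius R = A/P = 0.4374/1.663 = 0.263 m. Q_A = (1/0.016)·0.4374·0.263^(2/3)·√0.005405 = 0.825 m³/s.
Channel B: Flow area A = b·y = 2.5 × 1.42 = 3.55 m². Wetted perimeter P = b + 2y = 2.5 + 2×1.42 = 5.34 m. Hydraulic radius R = A/P = 3.55/5.34 = 0.6648 m. Q_B = (1/0.016)·3.55·0.6648^(2/3)·√0.005405 = 12.43 m³/s.
Q_A = 0.825 m³/s vs Q_B = 12.43 m³/s, so channel B carries more.

channel B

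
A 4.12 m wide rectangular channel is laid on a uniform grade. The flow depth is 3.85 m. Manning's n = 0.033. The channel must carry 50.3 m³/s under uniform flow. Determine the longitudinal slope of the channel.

S = 0.0074

Flow area A = b·y = 4.12 × 3.85 = 15.86 m². Wetted perimeter P = b + 2y = 4.12 + 2×3.85 = 11.82 m.
Hydraulic radius R = A/P = 15.86/11.82 = 1.342 m.
From Manning's equation, S = [nQ / (1 A R^(2/3))]² = [0.033 × 50.3 / (1 × 15.86 × 1.342^(2/3))]² = 0.0074.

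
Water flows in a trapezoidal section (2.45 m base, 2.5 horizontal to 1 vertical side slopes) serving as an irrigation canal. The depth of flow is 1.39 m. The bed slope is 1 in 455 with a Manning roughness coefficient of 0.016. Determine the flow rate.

Q = 21.3 m³/s

With bottom width b = 2.45 m and side slope z = 2.5: A = (b + zy)y = (2.45 + 2.5×1.39)×1.39 = 8.236 m²; P = b + 2y√(1+z²) = 2.45 + 2×1.39×2.693 = 9.935 m.
Hydraulic radius R = A/P = 8.236/9.935 = 0.8289 m.
Manning's equation: Q = (1/n) A R^(2/3) S^(1/2) = (1/0.016) × 8.236 × 0.8289^(2/3) × 0.002198^(1/2) = 21.3 m³/s.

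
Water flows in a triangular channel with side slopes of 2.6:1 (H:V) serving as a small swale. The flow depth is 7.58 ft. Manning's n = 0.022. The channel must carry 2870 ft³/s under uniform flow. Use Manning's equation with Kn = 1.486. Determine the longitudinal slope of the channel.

S = 0.015

For a triangular section with side slope z = 2.6: A = zy² = 2.6×7.58² = 149.4 ft²; P = 2y√(1+z²) = 2×7.58×2.786 = 42.23 ft.
Hydraulic radius R = A/P = 149.4/42.23 = 3.537 ft.
From Manning's equation, S = [nQ / (1.486 A R^(2/3))]² = [0.022 × 2870 / (1.486 × 149.4 × 3.537^(2/3))]² = 0.015.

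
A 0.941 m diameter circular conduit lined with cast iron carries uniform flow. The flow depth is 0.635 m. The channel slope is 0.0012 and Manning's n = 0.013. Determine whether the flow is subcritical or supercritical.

subcritical

For a circular section of diameter D = 0.941 m at depth y = 0.635 m, the central angle is θ = 2 arccos(1 − 2y/D) = 3.856 rad. Then A = (D²/8)(θ − sin θ) = 0.4993 m² and P = Dθ/2 = 1.814 m.
Hydraulic radius R = A/P = 0.4993/1.814 = 0.2752 m.
V = (1/n) R^(2/3) √S = (1/0.013) × 0.2752^(2/3) × √0.0012 = 1.127 m/s. Hydraulic depth D_h = A/T = 0.4993/0.8816 = 0.5664 m.
Froude number Fr = V/√(g·D_h) = 1.127/√(9.81×0.5664) = 0.478, which is less than 1, so the flow is subcritical.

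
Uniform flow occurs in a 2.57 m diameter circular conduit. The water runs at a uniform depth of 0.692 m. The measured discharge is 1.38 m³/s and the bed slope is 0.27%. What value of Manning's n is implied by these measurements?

For a circular section of diameter D = 2.57 m at depth y = 0.692 m, the central angle is θ = 2 arccos(1 − 2y/D) = 2.182 rad. Then A = (D²/8)(θ − sin θ) = 1.126 m² and P = Dθ/2 = 2.804 m.
Hydraulic radius R = A/P = 1.126/2.804 = 0.4014 m.
Rearranging Manning's equation: n = (1/Q) A R^(2/3) S^(1/2) = (1/1.38) × 1.126 × 0.4014^(2/3) × √0.0027 = 0.0231.

n = 0.0231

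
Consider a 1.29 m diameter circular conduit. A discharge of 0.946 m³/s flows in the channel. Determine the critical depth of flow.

At critical depth, Q² T / (g A³) = 1, i.e. A³/T = Q²/g = 0.946²/9.81 = 0.09122.
At y = 0.376 m: A³/T = 0.02712 — too small.
At y = 0.607 m: A³/T = 0.1715 — too large.
At y = 0.515 m: A³/T = 0.09137 — matches.

y_c = 0.515 m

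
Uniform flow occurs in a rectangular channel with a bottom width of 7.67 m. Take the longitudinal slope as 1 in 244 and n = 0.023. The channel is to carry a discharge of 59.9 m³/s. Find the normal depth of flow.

Manning's equation rearranged: A R^(2/3) = nQ / (1·√S) = 0.023 × 59.9 / (√0.004098) = 21.52.
At y = 1.57 m: A R^(2/3) = 12.94 — short.
At y = 2.71 m: A R^(2/3) = 28.29 — over.
At y = 2.23 m: A R^(2/3) = 21.51 — matches.

y_n = 2.23 m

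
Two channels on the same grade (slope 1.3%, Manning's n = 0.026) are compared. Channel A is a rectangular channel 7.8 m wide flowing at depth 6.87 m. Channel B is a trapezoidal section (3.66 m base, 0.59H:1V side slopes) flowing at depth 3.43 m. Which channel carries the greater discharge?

channel A

Channel A: Flow area A = b·y = 7.8 × 6.87 = 53.59 m². Wetted perimeter P = b + 2y = 7.8 + 2×6.87 = 21.54 m. Hydraulic radius R = A/P = 53.59/21.54 = 2.488 m. Q_A = (1/0.026)·53.59·2.488^(2/3)·√0.013 = 431.4 m³/s.
Channel B: With bottom width b = 3.66 m and side slope z = 0.59: A = (b + zy)y = (3.66 + 0.59×3.43)×3.43 = 19.5 m²; P = b + 2y√(1+z²) = 3.66 + 2×3.43×1.161 = 11.62 m. Hydraulic radius R = A/P = 19.5/11.62 = 1.677 m. Q_B = (1/0.026)·19.5·1.677^(2/3)·√0.013 = 120.7 m³/s.
Q_A = 431.4 m³/s vs Q_B = 120.7 m³/s, so channel A carries more.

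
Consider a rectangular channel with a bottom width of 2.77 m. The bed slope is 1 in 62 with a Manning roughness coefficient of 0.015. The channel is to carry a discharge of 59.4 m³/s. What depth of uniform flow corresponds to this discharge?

y_n = 2.69 m

Manning's equation rearranged: A R^(2/3) = nQ / (1·√S) = 0.015 × 59.4 / (√0.01613) = 7.016.
Trying y = 3.27 m: A R^(2/3) = 8.894 — too large.
Trying y = 2.13 m: A R^(2/3) = 5.25 — too small.
Trying y = 2.69 m: A R^(2/3) = 7.019 — matches.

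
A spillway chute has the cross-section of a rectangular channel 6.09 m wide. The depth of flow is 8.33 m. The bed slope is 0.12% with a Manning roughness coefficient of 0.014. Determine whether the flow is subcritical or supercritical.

subcritical

Flow area A = b·y = 6.09 × 8.33 = 50.73 m². Wetted perimeter P = b + 2y = 6.09 + 2×8.33 = 22.75 m.
Hydraulic radius R = A/P = 50.73/22.75 = 2.23 m.
V = (1/n) R^(2/3) √S = (1/0.014) × 2.23^(2/3) × √0.0012 = 4.223 m/s. Hydraulic depth D_h = A/T = 50.73/6.09 = 8.33 m.
Froude number Fr = V/√(g·D_h) = 4.223/√(9.81×8.33) = 0.467, which is less than 1, so the flow is subcritical.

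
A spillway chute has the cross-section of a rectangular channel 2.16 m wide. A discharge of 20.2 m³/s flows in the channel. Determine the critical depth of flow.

For a rectangular channel, critical depth y_c = (q²/g)^(1/3) where q = Q/b = 20.2/2.16 = 9.352 m²/s.
So y_c = (9.352²/9.81)^(1/3) = 2.07 m.

y_c = 2.07 m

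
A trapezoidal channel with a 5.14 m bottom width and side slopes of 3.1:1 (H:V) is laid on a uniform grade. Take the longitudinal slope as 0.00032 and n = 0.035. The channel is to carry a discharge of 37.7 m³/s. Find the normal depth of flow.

Manning's equation rearranged: A R^(2/3) = nQ / (1·√S) = 0.035 × 37.7 / (√0.00032) = 73.76.
Try y = 3.69 m: A R^(2/3) = 100.2 — too large.
Try y = 2.44 m: A R^(2/3) = 40.14 — too small.
Try y = 3.22 m: A R^(2/3) = 73.76 — close enough.

y_n = 3.22 m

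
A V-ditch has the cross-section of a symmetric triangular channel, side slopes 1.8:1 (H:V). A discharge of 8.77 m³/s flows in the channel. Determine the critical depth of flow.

y_c = 1.37 m

At critical depth, Q² T / (g A³) = 1, i.e. A³/T = Q²/g = 8.77²/9.81 = 7.84.
At y = 1.64 m: A³/T = 19.22 — too large.
At y = 1.13 m: A³/T = 2.985 — too small.
At y = 1.37 m: A³/T = 7.818 — matches.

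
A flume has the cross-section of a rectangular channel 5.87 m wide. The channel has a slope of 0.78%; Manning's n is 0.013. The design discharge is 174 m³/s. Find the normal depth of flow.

y_n = 3.26 m

Manning's equation rearranged: A R^(2/3) = nQ / (1·√S) = 0.013 × 174 / (√0.0078) = 25.61.
Try y = 4.02 m: A R^(2/3) = 33.57 — over.
Try y = 2.3 m: A R^(2/3) = 15.99 — short.
Try y = 3.26 m: A R^(2/3) = 25.57 — close enough.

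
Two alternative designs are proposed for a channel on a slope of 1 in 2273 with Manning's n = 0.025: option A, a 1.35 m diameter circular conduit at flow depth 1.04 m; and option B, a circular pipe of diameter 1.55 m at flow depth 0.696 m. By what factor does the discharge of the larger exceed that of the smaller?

Channel A: For a circular section of diameter D = 1.35 m at depth y = 1.04 m, the central angle is θ = 2 arccos(1 − 2y/D) = 4.284 rad. Then A = (D²/8)(θ − sin θ) = 1.183 m² and P = Dθ/2 = 2.892 m. Hydraulic radius R = A/P = 1.183/2.892 = 0.4092 m. Q_A = (1/0.025)·1.183·0.4092^(2/3)·√0.0004399 = 0.5471 m³/s.
Channel B: For a circular section of diameter D = 1.55 m at depth y = 0.696 m, the central angle is θ = 2 arccos(1 − 2y/D) = 2.937 rad. Then A = (D²/8)(θ − sin θ) = 0.8212 m² and P = Dθ/2 = 2.276 m. Hydraulic radius R = A/P = 0.8212/2.276 = 0.3607 m. Q_B = (1/0.025)·0.8212·0.3607^(2/3)·√0.0004399 = 0.3492 m³/s.
The larger discharge is 0.5471 m³/s and the smaller is 0.3492 m³/s; the ratio is 1.57.

1.57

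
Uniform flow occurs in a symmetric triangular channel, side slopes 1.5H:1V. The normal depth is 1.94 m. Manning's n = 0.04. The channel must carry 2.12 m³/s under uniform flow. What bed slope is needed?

For a triangular section with side slope z = 1.5: A = zy² = 1.5×1.94² = 5.645 m²; P = 2y√(1+z²) = 2×1.94×1.803 = 6.995 m.
Hydraulic radius R = A/P = 5.645/6.995 = 0.8071 m.
From Manning's equation, S = [nQ / (1 A R^(2/3))]² = [0.04 × 2.12 / (1 × 5.645 × 0.8071^(2/3))]² = 0.0003.

S = 0.0003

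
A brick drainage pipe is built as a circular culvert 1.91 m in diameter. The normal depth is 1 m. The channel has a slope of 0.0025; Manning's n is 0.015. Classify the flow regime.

For a circular section of diameter D = 1.91 m at depth y = 1 m, the central angle is θ = 2 arccos(1 − 2y/D) = 3.236 rad. Then A = (D²/8)(θ − sin θ) = 1.519 m² and P = Dθ/2 = 3.09 m.
Hydraulic radius R = A/P = 1.519/3.09 = 0.4914 m.
V = (1/n) R^(2/3) √S = (1/0.015) × 0.4914^(2/3) × √0.0025 = 2.076 m/s. Hydraulic depth D_h = A/T = 1.519/1.908 = 0.7959 m.
Froude number Fr = V/√(g·D_h) = 2.076/√(9.81×0.7959) = 0.743, which is less than 1, so the flow is subcritical.

subcritical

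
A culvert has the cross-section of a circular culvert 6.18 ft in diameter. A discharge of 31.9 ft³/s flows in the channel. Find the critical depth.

y_c = 1.48 ft

At critical depth, Q² T / (g A³) = 1, i.e. A³/T = Q²/g = 31.9²/32.2 = 31.6.
Trying y = 1.14 ft: A³/T = 11.48 — short.
Trying y = 1.48 ft: A³/T = 31.87 — close enough.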